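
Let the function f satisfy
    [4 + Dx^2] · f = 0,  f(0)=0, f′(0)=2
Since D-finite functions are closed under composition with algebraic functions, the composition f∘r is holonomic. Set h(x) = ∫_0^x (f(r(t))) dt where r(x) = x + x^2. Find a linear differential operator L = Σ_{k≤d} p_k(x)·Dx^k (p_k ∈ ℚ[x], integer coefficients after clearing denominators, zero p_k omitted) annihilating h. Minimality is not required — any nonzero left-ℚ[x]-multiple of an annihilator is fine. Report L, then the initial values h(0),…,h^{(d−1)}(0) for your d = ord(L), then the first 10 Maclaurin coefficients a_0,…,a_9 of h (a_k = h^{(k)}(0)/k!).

f: a_k = 0, 2, 0, -4/3, 0, 4/15, 0, -8/315, 0, 4/2835, …
L₀ from L_f via x↦r, Dx↦r'^{-1}Dx.
Integrate: L := L₀·Dx.
L = (4 + 24·x + 48·x^2 + 32·x^3)·Dx - 2·Dx^2 + (1 + 2·x)·Dx^3  (order 3).
h: a_k = 0, 0, 1, 2/3, -1/3, -4/5, -28/45, 0, 104/315, 112/405, …
ICs: h(0) = 0, h′(0) = 0, h′′(0) = 2.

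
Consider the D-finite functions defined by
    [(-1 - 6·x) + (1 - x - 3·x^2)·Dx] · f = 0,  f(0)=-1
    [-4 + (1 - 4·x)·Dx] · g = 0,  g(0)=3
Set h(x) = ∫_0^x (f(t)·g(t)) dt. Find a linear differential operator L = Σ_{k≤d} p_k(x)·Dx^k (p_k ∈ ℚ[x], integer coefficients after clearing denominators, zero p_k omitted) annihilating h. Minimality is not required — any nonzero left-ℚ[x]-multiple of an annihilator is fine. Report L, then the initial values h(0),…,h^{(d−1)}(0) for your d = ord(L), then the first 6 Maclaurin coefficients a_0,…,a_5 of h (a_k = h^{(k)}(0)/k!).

f: a_k = -1, -1, -4, -7, -19, -40, …
g: a_k = 3, 12, 48, 192, 768, 3072, …
f·g: L₀ = L_f ⊗_s L_g, ord ≤ 1·1.
∫: right-multiply L₀ by Dx.
L = (-5 + 2·x + 36·x^2)·Dx + (1 - 5·x + x^2 + 12·x^3)·Dx^2  (order 2).
h: a_k = 0, -3, -15/2, -24, -309/4, -1293/5, …
ICs: h(0) = 0, h′(0) = -3.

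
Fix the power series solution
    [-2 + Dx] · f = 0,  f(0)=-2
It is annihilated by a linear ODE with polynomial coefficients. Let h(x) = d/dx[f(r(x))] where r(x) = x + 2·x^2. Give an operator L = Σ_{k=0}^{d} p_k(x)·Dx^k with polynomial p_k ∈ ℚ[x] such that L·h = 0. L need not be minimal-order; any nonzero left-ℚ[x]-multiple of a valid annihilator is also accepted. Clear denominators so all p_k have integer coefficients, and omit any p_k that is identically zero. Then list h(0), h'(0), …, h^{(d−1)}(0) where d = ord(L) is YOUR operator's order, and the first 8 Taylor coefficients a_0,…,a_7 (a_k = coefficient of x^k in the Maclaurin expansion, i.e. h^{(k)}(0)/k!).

L = (6 + 16·x + 32·x^2) + (-1 - 4·x)·Dx  (order 1).
h: a_k = -4, -24, -56, -400/3, -216, -5296/15, -20848/45, -63328/105, …
ICs: h(0) = -4.

f: a_k = -2, -4, -4, -8/3, -4/3, -8/15, -8/45, -16/315, …
h₀=f(r): pull back L_f along r ⇒ L₀.
h₀' ⇒ L via d/dx closure of L₀.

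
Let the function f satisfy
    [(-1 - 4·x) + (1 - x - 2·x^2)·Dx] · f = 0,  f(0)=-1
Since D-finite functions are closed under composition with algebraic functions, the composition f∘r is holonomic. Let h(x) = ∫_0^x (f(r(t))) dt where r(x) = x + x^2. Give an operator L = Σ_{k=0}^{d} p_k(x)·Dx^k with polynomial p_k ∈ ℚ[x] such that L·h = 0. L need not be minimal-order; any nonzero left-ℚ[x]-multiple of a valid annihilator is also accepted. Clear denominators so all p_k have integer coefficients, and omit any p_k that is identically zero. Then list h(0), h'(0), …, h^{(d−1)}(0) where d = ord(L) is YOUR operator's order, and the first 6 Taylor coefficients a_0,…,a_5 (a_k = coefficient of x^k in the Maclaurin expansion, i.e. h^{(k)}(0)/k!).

f: a_k = -1, -1, -3, -5, -11, -21, …
f∘r: x↦r, Dx↦Dx/r' in L_f ⇒ L₀.
h=∫₀ˣh₀: take L = L₀·Dx.
L = (1 + 6·x + 12·x^2 + 8·x^3)·Dx + (-1 + x + 3·x^2 + 4·x^3 + 2·x^4)·Dx^2  (order 2).
h: a_k = 0, -1, -1/2, -4/3, -11/4, -29/5, …
ICs: h(0) = 0, h′(0) = -1.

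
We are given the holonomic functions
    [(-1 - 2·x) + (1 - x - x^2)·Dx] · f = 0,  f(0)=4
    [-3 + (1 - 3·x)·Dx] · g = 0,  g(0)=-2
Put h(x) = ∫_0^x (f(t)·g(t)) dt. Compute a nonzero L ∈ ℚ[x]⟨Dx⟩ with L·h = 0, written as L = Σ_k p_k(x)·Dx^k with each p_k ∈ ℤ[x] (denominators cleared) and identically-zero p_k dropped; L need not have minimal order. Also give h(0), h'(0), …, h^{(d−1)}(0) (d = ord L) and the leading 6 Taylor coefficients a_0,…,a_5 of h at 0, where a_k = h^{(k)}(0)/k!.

f: a_k = 4, 4, 8, 12, 20, 32, …
g: a_k = -2, -6, -18, -54, -162, -486, …
h₀=f·g: eliminate ⇒ L₀, order ≤ 1·1.
Integrate: L := L₀·Dx.
L = (-4 + 4·x + 9·x^2)·Dx + (1 - 4·x + 2·x^2 + 3·x^3)·Dx^2  (order 2).
h: a_k = 0, -8, -16, -112/3, -90, -224, …
ICs: h(0) = 0, h′(0) = -8.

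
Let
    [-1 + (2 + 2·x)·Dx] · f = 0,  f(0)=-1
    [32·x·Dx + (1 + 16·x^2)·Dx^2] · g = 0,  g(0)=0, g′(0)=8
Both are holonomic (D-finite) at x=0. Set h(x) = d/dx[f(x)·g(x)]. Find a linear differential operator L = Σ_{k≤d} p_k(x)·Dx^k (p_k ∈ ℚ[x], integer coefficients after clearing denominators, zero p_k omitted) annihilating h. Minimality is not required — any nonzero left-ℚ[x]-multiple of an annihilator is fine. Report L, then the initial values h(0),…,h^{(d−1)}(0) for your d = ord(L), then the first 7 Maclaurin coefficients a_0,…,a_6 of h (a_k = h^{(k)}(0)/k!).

L = (125 + 640·x - 5728·x^2 - 6144·x^3 - 768·x^4) + (268 + 1164·x - 10368·x^2 - 29696·x^3 - 21504·x^4 - 3072·x^5)·Dx + (12 - 232·x - 372·x^2 - 4096·x^3 - 9088·x^4 - 6144·x^5 - 1024·x^6)·Dx^2  (order 2).
h: a_k = -8, -8, 131, 250/3, -99509/48, -97129/80, 63582493/1920, …
ICs: h(0) = -8, h′(0) = -8.

f: a_k = -1, -1/2, 1/8, -1/16, 5/128, -7/256, 21/1024, …
g: a_k = 0, 8, 0, -128/3, 0, 2048/5, 0, …
Sym-product of L_f,L_g gives L₀ (≤ ord 2).
h=h₀': d/dx-closure on L₀ ⇒ L.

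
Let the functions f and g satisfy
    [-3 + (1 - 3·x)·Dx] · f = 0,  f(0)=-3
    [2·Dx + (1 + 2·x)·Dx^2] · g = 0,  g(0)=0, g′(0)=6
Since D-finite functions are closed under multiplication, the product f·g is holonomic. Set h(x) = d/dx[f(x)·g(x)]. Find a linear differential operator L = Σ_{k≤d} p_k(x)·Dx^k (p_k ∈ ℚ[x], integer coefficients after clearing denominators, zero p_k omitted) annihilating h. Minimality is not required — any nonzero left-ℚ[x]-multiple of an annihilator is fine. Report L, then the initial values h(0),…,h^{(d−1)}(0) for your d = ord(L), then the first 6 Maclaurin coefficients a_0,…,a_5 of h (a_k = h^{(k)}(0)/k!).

L = 24 + (5 + 30·x)·Dx + (-1 + x + 6·x^2)·Dx^2  (order 2).
h: a_k = -18, -72, -396, -1440, -5688, -99504/5, …
ICs: h(0) = -18, h′(0) = -72.

f: a_k = -3, -9, -27, -81, -243, -729, …
g: a_k = 0, 6, -6, 8, -12, 96/5, …
f·g: L₀ = L_f ⊗_s L_g, ord ≤ 1·2.
Differentiate: ansatz ord ≤ ord L₀ ⇒ L.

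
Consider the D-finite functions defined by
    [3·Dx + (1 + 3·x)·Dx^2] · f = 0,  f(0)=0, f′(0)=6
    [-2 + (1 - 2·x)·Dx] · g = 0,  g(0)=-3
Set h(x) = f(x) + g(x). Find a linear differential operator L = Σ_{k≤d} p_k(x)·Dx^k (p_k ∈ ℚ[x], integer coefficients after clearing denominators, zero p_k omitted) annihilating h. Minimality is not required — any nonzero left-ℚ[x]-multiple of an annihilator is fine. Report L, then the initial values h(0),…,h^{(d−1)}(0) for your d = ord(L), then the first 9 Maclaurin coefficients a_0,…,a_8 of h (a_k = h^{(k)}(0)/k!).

L = (-144 - 72·x)·Dx + (-6 - 216·x - 144·x^2)·Dx^2 + (7 + 13·x - 36·x^2 - 36·x^3)·Dx^3  (order 3).
h: a_k = -3, 0, -21, -6, -177/2, 6/5, -435, 1686/7, -9633/4, …
ICs: h(0) = -3, h′(0) = 0, h′′(0) = -42.

f: a_k = 0, 6, -9, 18, -81/2, 486/5, -243, 4374/7, -6561/4, …
g: a_k = -3, -6, -12, -24, -48, -96, -192, -384, -768, …
Sum ⇒ L₀ = lclm(L_f,L_g) in ℚ(x)⟨Dx⟩.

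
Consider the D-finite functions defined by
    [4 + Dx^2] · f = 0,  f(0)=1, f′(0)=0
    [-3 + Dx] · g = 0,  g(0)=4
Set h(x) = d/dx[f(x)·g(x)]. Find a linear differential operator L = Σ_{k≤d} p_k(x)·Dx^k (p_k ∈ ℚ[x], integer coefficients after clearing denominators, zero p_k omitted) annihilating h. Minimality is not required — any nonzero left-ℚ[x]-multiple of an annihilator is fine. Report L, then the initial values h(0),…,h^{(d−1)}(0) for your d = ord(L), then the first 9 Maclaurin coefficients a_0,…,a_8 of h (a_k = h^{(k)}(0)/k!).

f: a_k = 1, 0, -2, 0, 2/3, 0, -4/45, 0, 2/315, …
g: a_k = 4, 12, 18, 18, 27/2, 81/10, 81/20, 243/140, 729/1120, …
Product ⇒ symmetric product L₀, ord ≤ 2.
Differentiate: ansatz ord ≤ ord L₀ ⇒ L.
L = 13 - 6·Dx + Dx^2  (order 2).
h: a_k = 12, 20, -18, -238/3, -199/2, -407/6, -1483/60, -239/1260, 6267/1120, …
ICs: h(0) = 12, h′(0) = 20.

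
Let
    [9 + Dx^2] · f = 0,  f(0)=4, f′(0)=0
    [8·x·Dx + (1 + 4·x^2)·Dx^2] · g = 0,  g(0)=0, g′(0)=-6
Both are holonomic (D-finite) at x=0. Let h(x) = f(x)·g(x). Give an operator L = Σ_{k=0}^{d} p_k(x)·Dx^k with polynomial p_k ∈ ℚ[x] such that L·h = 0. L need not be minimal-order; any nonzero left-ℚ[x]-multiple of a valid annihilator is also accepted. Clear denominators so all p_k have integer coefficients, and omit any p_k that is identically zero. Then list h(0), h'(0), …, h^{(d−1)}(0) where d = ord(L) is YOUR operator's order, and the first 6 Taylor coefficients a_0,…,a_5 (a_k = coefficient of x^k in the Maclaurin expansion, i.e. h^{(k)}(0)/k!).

f: a_k = 4, 0, -18, 0, 27/2, 0, …
g: a_k = 0, -6, 0, 8, 0, -96/5, …
Sym-product of L_f,L_g gives L₀ (≤ ord 4).
L = (2925 + 31536·x^2 + 95904·x^4 + 186624·x^6 + 186624·x^8) + (2448·x + 20160·x^3 + 62208·x^5 + 82944·x^7)·Dx + (442 + 5088·x^2 + 19008·x^4 + 41472·x^6 + 41472·x^8)·Dx^2 + (272·x + 2240·x^3 + 6912·x^5 + 9216·x^7)·Dx^3 + (13 + 176·x^2 + 928·x^4 + 2304·x^6 + 2304·x^8)·Dx^4  (order 4).
h: a_k = 0, -24, 0, 140, 0, -1509/5, …
ICs: h(0) = 0, h′(0) = -24, h′′(0) = 0, h′′′(0) = 840.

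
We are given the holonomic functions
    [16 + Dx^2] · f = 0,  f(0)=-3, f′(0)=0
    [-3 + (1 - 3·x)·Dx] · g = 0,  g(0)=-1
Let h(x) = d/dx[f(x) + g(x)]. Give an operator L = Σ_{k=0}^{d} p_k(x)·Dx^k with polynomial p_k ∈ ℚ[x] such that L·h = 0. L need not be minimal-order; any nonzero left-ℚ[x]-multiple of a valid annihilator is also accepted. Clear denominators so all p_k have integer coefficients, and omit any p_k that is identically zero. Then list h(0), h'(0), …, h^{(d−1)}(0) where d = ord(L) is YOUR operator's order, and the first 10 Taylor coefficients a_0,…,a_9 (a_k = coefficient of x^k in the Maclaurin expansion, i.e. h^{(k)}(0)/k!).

L = (5952 - 4608·x + 6912·x^2) + (-560 + 2448·x - 3456·x^2 + 3456·x^3)·Dx + (372 - 288·x + 432·x^2)·Dx^2 + (-35 + 153·x - 216·x^2 + 216·x^3)·Dx^3  (order 3).
h: a_k = -3, 30, -81, -452, -1215, -21358/5, -15309, -5515336/105, -177147, -558004858/945, …
ICs: h(0) = -3, h′(0) = 30, h′′(0) = -162.

f: a_k = -3, 0, 24, 0, -32, 0, 256/15, 0, -512/105, 0, …
g: a_k = -1, -3, -9, -27, -81, -243, -729, -2187, -6561, -19683, …
h₀=f+g: left-lcm gives L₀, ord ≤ 3.
Derive L from L₀ (diff closure).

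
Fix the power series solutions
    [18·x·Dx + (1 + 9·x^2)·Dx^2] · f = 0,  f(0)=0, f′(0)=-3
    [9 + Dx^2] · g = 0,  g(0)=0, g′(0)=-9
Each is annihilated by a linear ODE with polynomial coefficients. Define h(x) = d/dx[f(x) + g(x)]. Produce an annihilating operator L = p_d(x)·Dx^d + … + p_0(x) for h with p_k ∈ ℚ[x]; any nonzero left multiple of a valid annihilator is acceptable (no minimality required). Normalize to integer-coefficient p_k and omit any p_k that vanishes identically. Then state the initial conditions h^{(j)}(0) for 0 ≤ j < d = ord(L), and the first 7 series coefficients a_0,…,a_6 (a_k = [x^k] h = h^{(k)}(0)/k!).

L = (-1782·x + 20412·x^3 + 13122·x^5) + (-9 + 567·x^2 + 6561·x^4 + 6561·x^6)·Dx + (-198·x + 2268·x^3 + 1458·x^5)·Dx^2 + (-1 + 63·x^2 + 729·x^4 + 729·x^6)·Dx^3  (order 3).
h: a_k = -12, 0, 135/2, 0, -2187/8, 0, 175689/80, …
ICs: h(0) = -12, h′(0) = 0, h′′(0) = 135.

f: a_k = 0, -3, 0, 9, 0, -243/5, 0, …
g: a_k = 0, -9, 0, 27/2, 0, -243/40, 0, …
f+g: L₀ = lclm(L_f,L_g), ord ≤ 2+2.
Differentiate: ansatz ord ≤ ord L₀ ⇒ L.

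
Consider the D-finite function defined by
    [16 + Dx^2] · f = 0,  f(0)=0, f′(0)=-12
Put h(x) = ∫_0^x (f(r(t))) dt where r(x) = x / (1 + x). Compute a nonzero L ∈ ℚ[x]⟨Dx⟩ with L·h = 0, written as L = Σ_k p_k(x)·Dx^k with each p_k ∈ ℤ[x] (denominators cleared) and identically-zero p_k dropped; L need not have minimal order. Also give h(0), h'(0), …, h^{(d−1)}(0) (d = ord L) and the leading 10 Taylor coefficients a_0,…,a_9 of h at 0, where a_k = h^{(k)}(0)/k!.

f: a_k = 0, -12, 0, 32, 0, -128/5, 0, 1024/105, 0, -2048/945, …
Substitute x→r, Dx→(1/r')Dx; clear ⇒ L₀.
h=∫₀ˣh₀: take L = L₀·Dx.
L = 16·Dx + (2 + 6·x + 6·x^2 + 2·x^3)·Dx^2 + (1 + 4·x + 6·x^2 + 4·x^3 + x^4)·Dx^3  (order 3).
h: a_k = 0, 0, -6, 4, 5, -84/5, 386/15, -180/7, 2461/210, 2516/135, …
ICs: h(0) = 0, h′(0) = 0, h′′(0) = -12.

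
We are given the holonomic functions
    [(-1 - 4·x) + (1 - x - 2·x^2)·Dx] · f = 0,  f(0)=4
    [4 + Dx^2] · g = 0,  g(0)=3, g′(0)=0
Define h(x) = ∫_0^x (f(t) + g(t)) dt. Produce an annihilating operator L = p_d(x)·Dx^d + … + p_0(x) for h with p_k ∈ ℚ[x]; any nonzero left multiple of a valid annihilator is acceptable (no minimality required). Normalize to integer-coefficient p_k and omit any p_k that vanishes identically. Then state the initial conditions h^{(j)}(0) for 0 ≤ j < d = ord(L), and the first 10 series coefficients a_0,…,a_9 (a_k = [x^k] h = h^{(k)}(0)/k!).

L = (68 + 304·x + 200·x^2 + 320·x^3 + 160·x^4 + 128·x^5)·Dx + (-20 + 12·x + 24·x^2 + 8·x^3 + 48·x^4 + 96·x^5 + 64·x^6)·Dx^2 + (17 + 76·x + 50·x^2 + 80·x^3 + 40·x^4 + 32·x^5)·Dx^3 + (-5 + 3·x + 6·x^2 + 2·x^3 + 12·x^4 + 24·x^5 + 16·x^6)·Dx^4  (order 4).
h: a_k = 0, 7, 2, 2, 5, 46/5, 14, 368/15, 85/2, 71822/945, …
ICs: h(0) = 0, h′(0) = 7, h′′(0) = 4, h′′′(0) = 12.

f: a_k = 4, 4, 12, 20, 44, 84, 172, 340, 684, 1364, …
g: a_k = 3, 0, -6, 0, 2, 0, -4/15, 0, 2/105, 0, …
f+g: L₀ = lclm(L_f,L_g), ord ≤ 1+2.
∫: right-multiply L₀ by Dx.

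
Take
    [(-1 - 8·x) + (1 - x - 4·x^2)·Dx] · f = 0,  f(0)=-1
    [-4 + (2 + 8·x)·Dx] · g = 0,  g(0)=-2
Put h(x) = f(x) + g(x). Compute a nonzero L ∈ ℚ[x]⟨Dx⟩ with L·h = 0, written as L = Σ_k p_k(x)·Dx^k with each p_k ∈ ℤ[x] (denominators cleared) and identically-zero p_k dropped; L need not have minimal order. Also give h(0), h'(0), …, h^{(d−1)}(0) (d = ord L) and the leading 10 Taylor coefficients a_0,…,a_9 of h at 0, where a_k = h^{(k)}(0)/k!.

L = (-24 - 156·x - 336·x^2 - 640·x^3) + (14 + 96·x + 420·x^2 + 1184·x^3 + 1600·x^4)·Dx + (1 - 11·x - 90·x^2 - 24·x^3 + 544·x^4 + 640·x^5)·Dx^2  (order 2).
h: a_k = -3, -5, -1, -17, -9, -121, -13, -969, 551, -8649, …
ICs: h(0) = -3, h′(0) = -5.

f: a_k = -1, -1, -5, -9, -29, -65, -181, -441, -1165, -2929, …
g: a_k = -2, -4, 4, -8, 20, -56, 168, -528, 1716, -5720, …
h₀=f+g: left-lcm gives L₀, ord ≤ 2.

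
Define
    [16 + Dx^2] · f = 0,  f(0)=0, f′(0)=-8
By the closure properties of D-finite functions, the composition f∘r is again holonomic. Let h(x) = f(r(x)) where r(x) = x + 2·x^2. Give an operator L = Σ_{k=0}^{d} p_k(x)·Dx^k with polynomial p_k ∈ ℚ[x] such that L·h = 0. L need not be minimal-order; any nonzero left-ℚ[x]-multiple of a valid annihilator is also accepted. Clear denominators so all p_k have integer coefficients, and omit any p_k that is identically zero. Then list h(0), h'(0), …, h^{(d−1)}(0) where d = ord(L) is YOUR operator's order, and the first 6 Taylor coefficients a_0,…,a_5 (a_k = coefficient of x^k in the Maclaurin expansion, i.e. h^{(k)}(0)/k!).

L = (16 + 192·x + 768·x^2 + 1024·x^3) - 4·Dx + (1 + 4·x)·Dx^2  (order 2).
h: a_k = 0, -8, -16, 64/3, 128, 3584/15, …
ICs: h(0) = 0, h′(0) = -8.

f: a_k = 0, -8, 0, 64/3, 0, -256/15, …
Change of var in L_f (x↦r) gives L₀.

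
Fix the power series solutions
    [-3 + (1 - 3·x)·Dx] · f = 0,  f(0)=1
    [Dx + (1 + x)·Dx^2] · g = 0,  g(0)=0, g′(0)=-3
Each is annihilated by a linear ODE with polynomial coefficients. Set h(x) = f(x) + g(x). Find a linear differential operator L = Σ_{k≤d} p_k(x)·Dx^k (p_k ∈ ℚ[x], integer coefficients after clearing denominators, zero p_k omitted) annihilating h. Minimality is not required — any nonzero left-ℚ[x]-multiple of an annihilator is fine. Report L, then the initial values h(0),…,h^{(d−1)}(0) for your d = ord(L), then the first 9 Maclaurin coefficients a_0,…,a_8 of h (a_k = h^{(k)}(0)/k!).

f: a_k = 1, 3, 9, 27, 81, 243, 729, 2187, 6561, …
g: a_k = 0, -3, 3/2, -1, 3/4, -3/5, 1/2, -3/7, 3/8, …
Weyl lclm of L_f,L_g ⇒ L₀ (ord ≤ 3).
L = (66 + 18·x)·Dx + (52 + 120·x + 36·x^2)·Dx^2 + (-7 + 11·x + 27·x^2 + 9·x^3)·Dx^3  (order 3).
h: a_k = 1, 0, 21/2, 26, 327/4, 1212/5, 1459/2, 15306/7, 52491/8, …
ICs: h(0) = 1, h′(0) = 0, h′′(0) = 21.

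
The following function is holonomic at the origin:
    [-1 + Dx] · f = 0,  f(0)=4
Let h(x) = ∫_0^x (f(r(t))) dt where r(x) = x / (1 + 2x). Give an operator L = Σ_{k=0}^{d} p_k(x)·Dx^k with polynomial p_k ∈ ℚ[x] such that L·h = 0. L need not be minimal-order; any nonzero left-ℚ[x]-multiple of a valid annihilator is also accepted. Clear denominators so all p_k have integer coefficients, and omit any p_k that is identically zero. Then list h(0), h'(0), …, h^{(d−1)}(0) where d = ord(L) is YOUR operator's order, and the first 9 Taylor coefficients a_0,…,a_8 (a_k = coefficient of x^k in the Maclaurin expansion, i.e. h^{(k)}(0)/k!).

L = -Dx + (1 + 4·x + 4·x^2)·Dx^2  (order 2).
h: a_k = 0, 4, 2, -2, 13/6, -71/30, 49/20, -2699/1260, 9157/10080, …
ICs: h(0) = 0, h′(0) = 4.

f: a_k = 4, 4, 2, 2/3, 1/6, 1/30, 1/180, 1/1260, 1/10080, …
Substitute x→r, Dx→(1/r')Dx; clear ⇒ L₀.
∫: right-multiply L₀ by Dx.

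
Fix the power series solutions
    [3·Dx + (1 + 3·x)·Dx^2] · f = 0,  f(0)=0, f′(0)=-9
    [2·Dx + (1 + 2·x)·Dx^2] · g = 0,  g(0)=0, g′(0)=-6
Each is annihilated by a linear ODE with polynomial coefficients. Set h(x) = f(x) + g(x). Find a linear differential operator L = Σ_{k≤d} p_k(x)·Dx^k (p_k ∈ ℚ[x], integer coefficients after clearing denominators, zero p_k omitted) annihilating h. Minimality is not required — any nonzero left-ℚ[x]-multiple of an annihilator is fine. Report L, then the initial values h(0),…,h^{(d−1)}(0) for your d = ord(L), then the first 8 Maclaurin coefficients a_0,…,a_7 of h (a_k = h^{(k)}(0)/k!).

f: a_k = 0, -9, 27/2, -27, 243/4, -729/5, 729/2, -6561/7, …
g: a_k = 0, -6, 6, -8, 12, -96/5, 32, -384/7, …
Weyl lclm of L_f,L_g ⇒ L₀ (ord ≤ 4).
L = 12·Dx + (10 + 24·x)·Dx^2 + (1 + 5·x + 6·x^2)·Dx^3  (order 3).
h: a_k = 0, -15, 39/2, -35, 291/4, -165, 793/2, -6945/7, …
ICs: h(0) = 0, h′(0) = -15, h′′(0) = 39.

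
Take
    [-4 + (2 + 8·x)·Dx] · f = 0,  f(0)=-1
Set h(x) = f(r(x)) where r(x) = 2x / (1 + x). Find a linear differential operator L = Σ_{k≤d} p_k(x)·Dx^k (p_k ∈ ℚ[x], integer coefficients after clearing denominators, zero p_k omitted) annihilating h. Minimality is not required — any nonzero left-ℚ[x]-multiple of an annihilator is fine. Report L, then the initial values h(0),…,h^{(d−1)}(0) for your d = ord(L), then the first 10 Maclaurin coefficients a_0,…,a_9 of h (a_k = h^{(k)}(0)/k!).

f: a_k = -1, -2, 2, -4, 10, -28, 84, -264, 858, -2860, …
Change of var in L_f (x↦r) gives L₀.
L = -4 + (1 + 10·x + 9·x^2)·Dx  (order 1).
h: a_k = -1, -4, 12, -52, 284, -1764, 11820, -83220, 606780, -4541380, …
ICs: h(0) = -1.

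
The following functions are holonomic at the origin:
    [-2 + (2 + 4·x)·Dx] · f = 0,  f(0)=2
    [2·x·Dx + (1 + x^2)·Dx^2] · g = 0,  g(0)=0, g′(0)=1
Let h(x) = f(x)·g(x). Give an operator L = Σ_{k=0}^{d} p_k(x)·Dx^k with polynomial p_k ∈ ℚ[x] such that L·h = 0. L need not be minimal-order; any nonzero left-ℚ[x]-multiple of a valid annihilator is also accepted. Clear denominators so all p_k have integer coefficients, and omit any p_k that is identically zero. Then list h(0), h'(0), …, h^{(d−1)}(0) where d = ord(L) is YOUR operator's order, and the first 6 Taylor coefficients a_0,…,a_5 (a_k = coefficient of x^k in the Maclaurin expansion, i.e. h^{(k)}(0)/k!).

f: a_k = 2, 2, -1, 1, -5/4, 7/4, …
g: a_k = 0, 1, 0, -1/3, 0, 1/5, …
L₀ := L_f ⊗_s L_g (sym. prod.), ord ≤ 2.
L = (3 - 2·x - x^2) + (-2 - 2·x + 6·x^2 + 4·x^3)·Dx + (1 + 4·x + 5·x^2 + 4·x^3 + 4·x^4)·Dx^2  (order 2).
h: a_k = 0, 2, 2, -5/3, 1/3, -31/60, …
ICs: h(0) = 0, h′(0) = 2.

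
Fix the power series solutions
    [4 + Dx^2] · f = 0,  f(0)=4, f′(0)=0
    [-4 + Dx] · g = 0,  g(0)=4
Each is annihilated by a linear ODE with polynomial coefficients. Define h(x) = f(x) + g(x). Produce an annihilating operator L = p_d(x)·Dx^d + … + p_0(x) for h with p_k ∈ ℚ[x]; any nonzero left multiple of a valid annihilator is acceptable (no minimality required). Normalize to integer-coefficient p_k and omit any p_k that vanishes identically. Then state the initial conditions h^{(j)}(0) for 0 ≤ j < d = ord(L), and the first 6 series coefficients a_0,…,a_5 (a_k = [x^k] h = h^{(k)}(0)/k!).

L = -16 + 4·Dx - 4·Dx^2 + Dx^3  (order 3).
h: a_k = 8, 16, 24, 128/3, 136/3, 512/15, …
ICs: h(0) = 8, h′(0) = 16, h′′(0) = 48.

f: a_k = 4, 0, -8, 0, 8/3, 0, …
g: a_k = 4, 16, 32, 128/3, 128/3, 512/15, …
L₀ := lclm(L_f,L_g); ord L₀ ≤ 2+1.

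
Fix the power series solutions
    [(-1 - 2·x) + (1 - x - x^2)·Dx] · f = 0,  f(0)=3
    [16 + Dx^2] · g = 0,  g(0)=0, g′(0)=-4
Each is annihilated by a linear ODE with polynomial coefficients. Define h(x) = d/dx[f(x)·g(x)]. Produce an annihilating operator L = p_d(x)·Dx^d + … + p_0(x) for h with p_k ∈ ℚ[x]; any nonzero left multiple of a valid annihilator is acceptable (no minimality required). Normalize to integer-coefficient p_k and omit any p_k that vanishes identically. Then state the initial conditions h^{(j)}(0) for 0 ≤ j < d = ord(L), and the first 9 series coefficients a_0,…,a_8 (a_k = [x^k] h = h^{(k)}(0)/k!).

L = (54 - 256·x - 128·x^2 + 256·x^3 + 128·x^4) + (-13 - 10·x + 48·x^2 + 32·x^3)·Dx + (7 - 15·x - 7·x^2 + 16·x^3 + 8·x^4)·Dx^2  (order 2).
h: a_k = -12, -24, 24, -16, -108, -768/5, -3932/15, -10592/21, -97016/105, …
ICs: h(0) = -12, h′(0) = -24.

f: a_k = 3, 3, 6, 9, 15, 24, 39, 63, 102, …
g: a_k = 0, -4, 0, 32/3, 0, -128/15, 0, 1024/315, 0, …
h₀=f·g: eliminate ⇒ L₀, order ≤ 1·2.
h=h₀': d/dx-closure on L₀ ⇒ L.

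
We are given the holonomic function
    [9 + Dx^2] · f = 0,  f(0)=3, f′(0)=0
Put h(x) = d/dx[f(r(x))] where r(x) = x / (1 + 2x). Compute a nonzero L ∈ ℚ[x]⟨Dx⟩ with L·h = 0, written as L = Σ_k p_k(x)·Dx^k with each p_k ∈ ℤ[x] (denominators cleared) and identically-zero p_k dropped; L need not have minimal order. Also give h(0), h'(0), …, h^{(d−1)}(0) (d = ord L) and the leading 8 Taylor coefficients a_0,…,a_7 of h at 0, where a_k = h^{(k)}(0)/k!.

f: a_k = 3, 0, -27/2, 0, 81/8, 0, -243/80, 0, …
h₀=f(r): pull back L_f along r ⇒ L₀.
Derive L from L₀ (diff closure).
L = (33 + 96·x + 96·x^2) + (12 + 72·x + 144·x^2 + 96·x^3)·Dx + (1 + 8·x + 24·x^2 + 32·x^3 + 16·x^4)·Dx^2  (order 2).
h: a_k = 0, -27, 162, -1215/2, 1755, -162729/40, 141183/20, -566865/112, …
ICs: h(0) = 0, h′(0) = -27.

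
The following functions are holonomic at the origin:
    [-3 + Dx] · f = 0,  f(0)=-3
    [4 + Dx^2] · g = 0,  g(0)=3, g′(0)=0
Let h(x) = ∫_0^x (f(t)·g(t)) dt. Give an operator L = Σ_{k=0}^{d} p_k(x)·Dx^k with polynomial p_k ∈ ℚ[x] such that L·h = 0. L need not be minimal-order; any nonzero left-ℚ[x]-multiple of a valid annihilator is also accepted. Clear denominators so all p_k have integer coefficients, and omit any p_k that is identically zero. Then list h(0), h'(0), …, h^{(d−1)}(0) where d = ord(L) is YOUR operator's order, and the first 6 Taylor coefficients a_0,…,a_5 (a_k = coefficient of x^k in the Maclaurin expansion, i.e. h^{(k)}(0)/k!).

f: a_k = -3, -9, -27/2, -27/2, -81/8, -243/40, …
g: a_k = 3, 0, -6, 0, 2, 0, …
Sym-product of L_f,L_g gives L₀ (≤ ord 2).
Integrate: L := L₀·Dx.
L = 13·Dx - 6·Dx^2 + Dx^3  (order 3).
h: a_k = 0, -9, -27/2, -15/2, 27/8, 357/40, …
ICs: h(0) = 0, h′(0) = -9, h′′(0) = -27.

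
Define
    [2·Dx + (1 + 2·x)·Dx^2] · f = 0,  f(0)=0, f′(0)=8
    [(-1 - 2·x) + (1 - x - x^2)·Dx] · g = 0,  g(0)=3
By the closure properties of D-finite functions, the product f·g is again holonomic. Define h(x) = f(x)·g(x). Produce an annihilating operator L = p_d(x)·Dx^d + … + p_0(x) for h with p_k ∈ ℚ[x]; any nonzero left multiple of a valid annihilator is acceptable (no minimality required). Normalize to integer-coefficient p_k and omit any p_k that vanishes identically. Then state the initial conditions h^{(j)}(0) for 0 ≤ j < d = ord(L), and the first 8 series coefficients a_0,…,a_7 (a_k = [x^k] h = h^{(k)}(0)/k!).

f: a_k = 0, 8, -8, 32/3, -16, 128/5, -128/3, 512/7, …
g: a_k = 3, 3, 6, 9, 15, 24, 39, 63, …
f·g: L₀ = L_f ⊗_s L_g, ord ≤ 2·1.
L = (4 + 8·x) + (10·x + 10·x^2)·Dx + (-1 - x + 3·x^2 + 2·x^3)·Dx^2  (order 2).
h: a_k = 0, 24, 0, 56, 8, 704/5, 104/5, 13336/35, …
ICs: h(0) = 0, h′(0) = 24.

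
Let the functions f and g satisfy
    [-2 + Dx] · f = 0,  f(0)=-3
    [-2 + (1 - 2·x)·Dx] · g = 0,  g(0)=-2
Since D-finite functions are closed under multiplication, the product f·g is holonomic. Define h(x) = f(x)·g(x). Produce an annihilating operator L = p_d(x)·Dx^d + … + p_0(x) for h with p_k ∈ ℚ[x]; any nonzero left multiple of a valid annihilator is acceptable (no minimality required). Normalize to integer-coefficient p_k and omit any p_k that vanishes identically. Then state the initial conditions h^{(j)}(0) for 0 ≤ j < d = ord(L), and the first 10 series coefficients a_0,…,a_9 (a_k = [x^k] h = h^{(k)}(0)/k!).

f: a_k = -3, -6, -6, -4, -2, -4/5, -4/15, -8/105, -2/105, -4/945, …
g: a_k = -2, -4, -8, -16, -32, -64, -128, -256, -512, -1024, …
h₀=f·g: eliminate ⇒ L₀, order ≤ 1·1.
L = (4 - 4·x) + (-1 + 2·x)·Dx  (order 1).
h: a_k = 6, 24, 60, 128, 260, 2608/5, 15656/15, 43840/21, 438404/105, 1578256/189, …
ICs: h(0) = 6.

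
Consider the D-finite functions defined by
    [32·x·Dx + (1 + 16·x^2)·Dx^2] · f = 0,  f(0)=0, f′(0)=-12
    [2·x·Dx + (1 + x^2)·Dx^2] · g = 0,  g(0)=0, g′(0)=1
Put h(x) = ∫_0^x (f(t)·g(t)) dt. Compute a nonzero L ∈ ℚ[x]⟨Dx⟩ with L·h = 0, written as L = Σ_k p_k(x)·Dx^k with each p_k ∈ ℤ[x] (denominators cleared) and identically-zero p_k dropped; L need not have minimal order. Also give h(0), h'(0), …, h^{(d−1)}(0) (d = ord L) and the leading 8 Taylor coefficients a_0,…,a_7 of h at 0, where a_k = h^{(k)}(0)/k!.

f: a_k = 0, -12, 0, 64, 0, -3072/5, 0, 49152/7, …
g: a_k = 0, 1, 0, -1/3, 0, 1/5, 0, -1/7, …
h₀=f·g: eliminate ⇒ L₀, order ≤ 2·2.
h=∫h₀ ⇒ L = L₀·Dx.
L = (-384·x - 10880·x^3 - 16384·x^5 + 34816·x^7 + 98304·x^9)·Dx^2 + (-68 - 3916·x^2 - 19584·x^4 - 14336·x^6 + 121856·x^8 + 147456·x^10)·Dx^3 + (-136·x - 2632·x^3 - 6528·x^5 + 16448·x^7 + 69632·x^9 + 49152·x^11)·Dx^4 + (-1 - 34·x^2 - 305·x^4 + 4880·x^8 + 8704·x^10 + 4096·x^12)·Dx^5  (order 5).
h: a_k = 0, 0, 0, -4, 0, 68/5, 0, -9572/105, …
ICs: h(0) = 0, h′(0) = 0, h′′(0) = 0, h′′′(0) = -24, h′′′′(0) = 0.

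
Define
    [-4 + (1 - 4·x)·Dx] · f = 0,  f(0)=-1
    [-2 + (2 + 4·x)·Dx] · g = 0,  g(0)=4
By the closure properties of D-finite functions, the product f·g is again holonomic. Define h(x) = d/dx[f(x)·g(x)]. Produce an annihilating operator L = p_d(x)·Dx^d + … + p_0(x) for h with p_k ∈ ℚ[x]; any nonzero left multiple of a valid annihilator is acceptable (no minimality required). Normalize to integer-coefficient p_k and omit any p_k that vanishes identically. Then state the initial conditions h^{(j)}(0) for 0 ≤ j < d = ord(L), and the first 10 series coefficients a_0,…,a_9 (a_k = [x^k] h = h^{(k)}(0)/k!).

f: a_k = -1, -4, -16, -64, -256, -1024, -4096, -16384, -65536, -262144, …
g: a_k = 4, 4, -2, 2, -5/2, 7/2, -21/4, 33/4, -429/32, 715/32, …
h₀=f·g: eliminate ⇒ L₀, order ≤ 1·1.
h₀' ⇒ L via d/dx closure of L₀.
L = (39 + 120·x + 48·x^2) + (-5 + 6·x + 48·x^2 + 32·x^3)·Dx  (order 1).
h: a_k = -20, -156, -942, -5014, -50175/2, -240777/2, -2247483/4, -10273779/4, -369862479/32, -1643821085/32, …
ICs: h(0) = -20.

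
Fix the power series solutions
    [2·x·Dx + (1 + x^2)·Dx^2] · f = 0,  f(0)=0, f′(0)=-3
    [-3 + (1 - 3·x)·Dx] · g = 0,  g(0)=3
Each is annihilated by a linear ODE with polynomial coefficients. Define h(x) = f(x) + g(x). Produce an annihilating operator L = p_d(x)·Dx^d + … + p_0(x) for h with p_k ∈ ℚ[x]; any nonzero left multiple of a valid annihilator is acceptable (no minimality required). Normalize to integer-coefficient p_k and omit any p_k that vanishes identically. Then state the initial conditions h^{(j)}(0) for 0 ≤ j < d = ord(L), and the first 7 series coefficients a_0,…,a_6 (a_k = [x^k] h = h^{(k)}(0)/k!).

f: a_k = 0, -3, 0, 1, 0, -3/5, 0, …
g: a_k = 3, 9, 27, 81, 243, 729, 2187, …
Weyl lclm of L_f,L_g ⇒ L₀ (ord ≤ 3).
L = (6 - 72·x - 18·x^2)·Dx + (-28 + 6·x - 60·x^2 - 18·x^3)·Dx^2 + (3 - 8·x - 8·x^3 - 3·x^4)·Dx^3  (order 3).
h: a_k = 3, 6, 27, 82, 243, 3642/5, 2187, …
ICs: h(0) = 3, h′(0) = 6, h′′(0) = 54.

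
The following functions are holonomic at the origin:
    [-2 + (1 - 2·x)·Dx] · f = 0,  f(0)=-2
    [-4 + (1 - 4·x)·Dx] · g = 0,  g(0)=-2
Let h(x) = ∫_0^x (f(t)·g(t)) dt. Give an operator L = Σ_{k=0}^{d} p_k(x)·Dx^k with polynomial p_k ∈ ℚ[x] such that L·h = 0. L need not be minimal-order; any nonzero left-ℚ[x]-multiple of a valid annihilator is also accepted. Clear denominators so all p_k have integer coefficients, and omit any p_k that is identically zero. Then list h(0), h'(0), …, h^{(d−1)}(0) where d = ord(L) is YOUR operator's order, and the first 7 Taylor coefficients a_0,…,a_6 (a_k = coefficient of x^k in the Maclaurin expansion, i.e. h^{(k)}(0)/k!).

f: a_k = -2, -4, -8, -16, -32, -64, -128, …
g: a_k = -2, -8, -32, -128, -512, -2048, -8192, …
Product ⇒ symmetric product L₀, ord ≤ 1.
Integrate: L := L₀·Dx.
L = (-6 + 16·x)·Dx + (1 - 6·x + 8·x^2)·Dx^2  (order 2).
h: a_k = 0, 4, 12, 112/3, 120, 1984/5, 1344, …
ICs: h(0) = 0, h′(0) = 4.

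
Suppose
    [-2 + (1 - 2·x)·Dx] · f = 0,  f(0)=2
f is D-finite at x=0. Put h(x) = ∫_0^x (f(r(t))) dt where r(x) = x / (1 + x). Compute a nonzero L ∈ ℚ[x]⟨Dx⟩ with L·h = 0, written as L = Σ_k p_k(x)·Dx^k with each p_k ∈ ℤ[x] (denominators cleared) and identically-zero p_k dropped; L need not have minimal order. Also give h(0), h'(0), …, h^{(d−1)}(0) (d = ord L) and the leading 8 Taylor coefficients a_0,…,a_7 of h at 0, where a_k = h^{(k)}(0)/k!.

L = 2·Dx + (-1 + x^2)·Dx^2  (order 2).
h: a_k = 0, 2, 2, 4/3, 1, 4/5, 2/3, 4/7, …
ICs: h(0) = 0, h′(0) = 2.

f: a_k = 2, 4, 8, 16, 32, 64, 128, 256, …
h₀=f(r): pull back L_f along r ⇒ L₀.
h=∫₀ˣh₀: take L = L₀·Dx.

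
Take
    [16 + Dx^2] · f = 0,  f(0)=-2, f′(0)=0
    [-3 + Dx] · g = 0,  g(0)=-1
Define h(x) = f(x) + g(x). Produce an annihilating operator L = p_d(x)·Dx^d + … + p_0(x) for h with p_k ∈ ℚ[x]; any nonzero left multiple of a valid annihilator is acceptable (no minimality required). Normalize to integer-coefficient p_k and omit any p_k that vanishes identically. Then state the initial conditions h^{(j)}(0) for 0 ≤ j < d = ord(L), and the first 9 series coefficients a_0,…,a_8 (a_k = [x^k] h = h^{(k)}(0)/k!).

L = -48 + 16·Dx - 3·Dx^2 + Dx^3  (order 3).
h: a_k = -3, -3, 23/2, -9/2, -593/24, -81/40, 7463/720, -243/560, -137633/40320, …
ICs: h(0) = -3, h′(0) = -3, h′′(0) = 23.

f: a_k = -2, 0, 16, 0, -64/3, 0, 512/45, 0, -1024/315, …
g: a_k = -1, -3, -9/2, -9/2, -27/8, -81/40, -81/80, -243/560, -729/4480, …
f+g: L₀ = lclm(L_f,L_g), ord ≤ 2+1.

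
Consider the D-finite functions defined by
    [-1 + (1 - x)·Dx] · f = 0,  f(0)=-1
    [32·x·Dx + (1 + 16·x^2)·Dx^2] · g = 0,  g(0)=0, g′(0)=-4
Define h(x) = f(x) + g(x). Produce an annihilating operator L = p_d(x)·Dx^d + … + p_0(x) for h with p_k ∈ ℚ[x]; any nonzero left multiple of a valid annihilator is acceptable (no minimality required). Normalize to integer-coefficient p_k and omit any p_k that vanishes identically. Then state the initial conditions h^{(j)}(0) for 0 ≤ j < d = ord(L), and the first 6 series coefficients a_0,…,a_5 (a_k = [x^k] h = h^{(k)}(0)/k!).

f: a_k = -1, -1, -1, -1, -1, -1, …
g: a_k = 0, -4, 0, 64/3, 0, -1024/5, …
h₀=f+g: left-lcm gives L₀, ord ≤ 3.
L = (-32 + 128·x + 1536·x^2)·Dx + (19 - 32·x - 656·x^2 + 1536·x^3)·Dx^2 + (-1 - 15·x - 240·x^3 + 256·x^4)·Dx^3  (order 3).
h: a_k = -1, -5, -1, 61/3, -1, -1029/5, …
ICs: h(0) = -1, h′(0) = -5, h′′(0) = -2.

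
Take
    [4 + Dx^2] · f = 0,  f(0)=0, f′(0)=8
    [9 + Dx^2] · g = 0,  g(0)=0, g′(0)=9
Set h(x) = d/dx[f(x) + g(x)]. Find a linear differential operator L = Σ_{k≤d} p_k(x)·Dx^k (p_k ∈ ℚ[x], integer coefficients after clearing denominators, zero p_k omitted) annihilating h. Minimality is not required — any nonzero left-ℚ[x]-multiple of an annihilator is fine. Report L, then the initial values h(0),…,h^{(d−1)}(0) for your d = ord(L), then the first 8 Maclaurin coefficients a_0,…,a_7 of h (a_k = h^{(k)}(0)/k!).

f: a_k = 0, 8, 0, -16/3, 0, 16/15, 0, -32/315, …
g: a_k = 0, 9, 0, -27/2, 0, 243/40, 0, -729/560, …
f+g: L₀ = lclm(L_f,L_g), ord ≤ 2+2.
Differentiate: ansatz ord ≤ ord L₀ ⇒ L.
L = 36 + 13·Dx^2 + Dx^4  (order 4).
h: a_k = 17, 0, -113/2, 0, 857/24, 0, -7073/720, 0, …
ICs: h(0) = 17, h′(0) = 0, h′′(0) = -113, h′′′(0) = 0.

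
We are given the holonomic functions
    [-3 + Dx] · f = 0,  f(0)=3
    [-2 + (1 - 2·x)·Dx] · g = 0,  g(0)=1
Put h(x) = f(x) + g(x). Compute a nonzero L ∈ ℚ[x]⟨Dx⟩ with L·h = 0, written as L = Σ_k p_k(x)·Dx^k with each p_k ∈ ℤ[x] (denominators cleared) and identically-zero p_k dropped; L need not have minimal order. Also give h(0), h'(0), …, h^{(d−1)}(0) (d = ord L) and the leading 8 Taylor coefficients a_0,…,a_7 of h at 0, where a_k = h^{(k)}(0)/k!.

f: a_k = 3, 9, 27/2, 27/2, 81/8, 243/40, 243/80, 729/560, …
g: a_k = 1, 2, 4, 8, 16, 32, 64, 128, …
L₀ := lclm(L_f,L_g); ord L₀ ≤ 1+1.
L = (6 + 36·x) + (1 - 36·x + 36·x^2)·Dx + (-1 + 8·x - 12·x^2)·Dx^2  (order 2).
h: a_k = 4, 11, 35/2, 43/2, 209/8, 1523/40, 5363/80, 72409/560, …
ICs: h(0) = 4, h′(0) = 11.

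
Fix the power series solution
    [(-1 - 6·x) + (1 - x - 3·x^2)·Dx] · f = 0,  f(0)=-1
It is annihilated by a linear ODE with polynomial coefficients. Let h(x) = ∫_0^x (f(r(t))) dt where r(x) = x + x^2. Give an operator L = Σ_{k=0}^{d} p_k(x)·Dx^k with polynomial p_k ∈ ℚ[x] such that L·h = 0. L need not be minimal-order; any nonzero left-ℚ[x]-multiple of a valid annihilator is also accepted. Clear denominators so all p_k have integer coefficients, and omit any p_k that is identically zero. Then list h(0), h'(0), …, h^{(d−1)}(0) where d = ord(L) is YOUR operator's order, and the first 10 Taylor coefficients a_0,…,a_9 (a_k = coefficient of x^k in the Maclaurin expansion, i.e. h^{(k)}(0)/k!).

f: a_k = -1, -1, -4, -7, -19, -40, -97, -217, -508, -1159, …
Substitute x→r, Dx→(1/r')Dx; clear ⇒ L₀.
Integrate: L := L₀·Dx.
L = (1 + 8·x + 18·x^2 + 12·x^3)·Dx + (-1 + x + 4·x^2 + 6·x^3 + 3·x^4)·Dx^2  (order 2).
h: a_k = 0, -1, -1/2, -5/3, -15/4, -44/5, -137/6, -418/7, -1275/8, -3901/9, …
ICs: h(0) = 0, h′(0) = -1.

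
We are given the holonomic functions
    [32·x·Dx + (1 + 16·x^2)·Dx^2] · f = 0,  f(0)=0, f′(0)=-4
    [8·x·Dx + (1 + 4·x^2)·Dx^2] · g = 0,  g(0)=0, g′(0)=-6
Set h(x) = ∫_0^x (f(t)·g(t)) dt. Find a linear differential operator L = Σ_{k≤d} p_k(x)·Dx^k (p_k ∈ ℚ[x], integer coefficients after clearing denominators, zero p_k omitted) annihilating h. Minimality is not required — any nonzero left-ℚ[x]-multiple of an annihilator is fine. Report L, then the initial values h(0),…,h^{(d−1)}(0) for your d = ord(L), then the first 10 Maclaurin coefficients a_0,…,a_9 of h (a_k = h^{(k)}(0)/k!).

f: a_k = 0, -4, 0, 64/3, 0, -1024/5, 0, 16384/7, 0, -262144/9, …
g: a_k = 0, -6, 0, 8, 0, -96/5, 0, 384/7, 0, -512/3, …
L₀ := L_f ⊗_s L_g (sym. prod.), ord ≤ 4.
h=∫₀ˣh₀: take L = L₀·Dx.
L = (-1536·x - 51200·x^3 - 262144·x^5 + 655360·x^7 + 6291456·x^9)·Dx^2 + (-80 - 6592·x^2 - 92160·x^4 - 229376·x^6 + 2293760·x^8 + 9437184·x^10)·Dx^3 + (-160·x - 4480·x^3 - 30720·x^5 + 69632·x^7 + 1310720·x^9 + 3145728·x^11)·Dx^4 + (-1 - 40·x^2 - 464·x^4 + 29696·x^8 + 163840·x^10 + 262144·x^12)·Dx^5  (order 5).
h: a_k = 0, 0, 0, 8, 0, -32, 0, 22144/105, 0, -114176/63, …
ICs: h(0) = 0, h′(0) = 0, h′′(0) = 0, h′′′(0) = 48, h′′′′(0) = 0.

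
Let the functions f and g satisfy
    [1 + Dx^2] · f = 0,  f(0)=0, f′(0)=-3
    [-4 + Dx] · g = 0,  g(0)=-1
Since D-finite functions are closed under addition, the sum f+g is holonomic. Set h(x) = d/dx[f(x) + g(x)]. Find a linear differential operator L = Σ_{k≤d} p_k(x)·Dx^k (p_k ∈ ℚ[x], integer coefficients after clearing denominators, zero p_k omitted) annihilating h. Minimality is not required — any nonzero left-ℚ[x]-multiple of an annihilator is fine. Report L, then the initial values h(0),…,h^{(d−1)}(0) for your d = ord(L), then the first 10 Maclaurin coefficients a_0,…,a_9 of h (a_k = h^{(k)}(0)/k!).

f: a_k = 0, -3, 0, 1/2, 0, -1/40, 0, 1/1680, 0, -1/120960, …
g: a_k = -1, -4, -8, -32/3, -32/3, -128/15, -256/45, -1024/315, -512/315, -2048/2835, …
Weyl lclm of L_f,L_g ⇒ L₀ (ord ≤ 3).
Differentiate: ansatz ord ≤ ord L₀ ⇒ L.
L = 4 - Dx + 4·Dx^2 - Dx^3  (order 3).
h: a_k = -7, -16, -61/2, -128/3, -1027/24, -512/15, -16381/720, -4096/315, -262147/40320, -8192/2835, …
ICs: h(0) = -7, h′(0) = -16, h′′(0) = -61.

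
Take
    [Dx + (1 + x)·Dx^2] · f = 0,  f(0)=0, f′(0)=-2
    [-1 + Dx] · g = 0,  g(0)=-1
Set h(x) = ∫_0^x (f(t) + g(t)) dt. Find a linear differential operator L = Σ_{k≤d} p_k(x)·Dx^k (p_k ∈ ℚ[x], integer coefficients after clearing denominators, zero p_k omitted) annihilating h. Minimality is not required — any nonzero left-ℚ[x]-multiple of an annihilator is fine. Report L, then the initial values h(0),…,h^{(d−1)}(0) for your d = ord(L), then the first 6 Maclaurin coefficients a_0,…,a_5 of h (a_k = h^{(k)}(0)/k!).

L = (-3 - x)·Dx^2 + (1 - 2·x - x^2)·Dx^3 + (2 + 3·x + x^2)·Dx^4  (order 4).
h: a_k = 0, -1, -3/2, 1/6, -5/24, 11/120, …
ICs: h(0) = 0, h′(0) = -1, h′′(0) = -3, h′′′(0) = 1.

f: a_k = 0, -2, 1, -2/3, 1/2, -2/5, …
g: a_k = -1, -1, -1/2, -1/6, -1/24, -1/120, …
Weyl lclm of L_f,L_g ⇒ L₀ (ord ≤ 3).
h=∫₀ˣh₀: take L = L₀·Dx.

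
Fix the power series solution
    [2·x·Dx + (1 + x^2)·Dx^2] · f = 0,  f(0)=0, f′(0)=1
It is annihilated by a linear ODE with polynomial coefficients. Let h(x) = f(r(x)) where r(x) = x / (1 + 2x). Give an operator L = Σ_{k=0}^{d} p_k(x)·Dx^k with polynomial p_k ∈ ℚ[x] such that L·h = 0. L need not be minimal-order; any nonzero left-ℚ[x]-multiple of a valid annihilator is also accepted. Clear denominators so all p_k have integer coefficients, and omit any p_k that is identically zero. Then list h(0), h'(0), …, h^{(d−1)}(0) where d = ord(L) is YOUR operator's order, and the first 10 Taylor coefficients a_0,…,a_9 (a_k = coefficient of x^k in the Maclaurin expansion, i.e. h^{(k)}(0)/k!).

L = (4 + 10·x)·Dx + (1 + 4·x + 5·x^2)·Dx^2  (order 2).
h: a_k = 0, 1, -2, 11/3, -6, 41/5, -22/3, -29/7, 42, -1199/9, …
ICs: h(0) = 0, h′(0) = 1.

f: a_k = 0, 1, 0, -1/3, 0, 1/5, 0, -1/7, 0, 1/9, …
h₀=f(r): pull back L_f along r ⇒ L₀.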